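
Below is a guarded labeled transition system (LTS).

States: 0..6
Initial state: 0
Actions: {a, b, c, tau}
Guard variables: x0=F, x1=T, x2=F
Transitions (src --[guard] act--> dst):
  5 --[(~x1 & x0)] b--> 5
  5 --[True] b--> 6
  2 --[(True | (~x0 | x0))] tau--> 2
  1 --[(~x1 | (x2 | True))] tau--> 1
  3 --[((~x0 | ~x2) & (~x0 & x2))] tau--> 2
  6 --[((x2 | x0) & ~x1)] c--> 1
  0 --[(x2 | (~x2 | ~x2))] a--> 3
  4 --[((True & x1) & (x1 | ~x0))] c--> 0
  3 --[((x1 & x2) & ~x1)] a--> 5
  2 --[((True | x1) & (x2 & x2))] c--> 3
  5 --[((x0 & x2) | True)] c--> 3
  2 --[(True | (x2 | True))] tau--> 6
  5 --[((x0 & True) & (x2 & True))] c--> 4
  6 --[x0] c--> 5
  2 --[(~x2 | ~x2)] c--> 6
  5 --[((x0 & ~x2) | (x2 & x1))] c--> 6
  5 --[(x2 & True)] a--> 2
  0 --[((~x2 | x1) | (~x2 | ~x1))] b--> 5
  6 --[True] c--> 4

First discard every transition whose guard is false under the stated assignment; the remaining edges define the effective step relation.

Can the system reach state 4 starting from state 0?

10 transition(s) survive guard evaluation.
Layer 0: {0}
Layer 1: {3,5}  total {0,3,5}
Layer 2: {6}  total {0,3,5,6}
Layer 3: {4}  total {0,3,4,5,6}
Reach set: {0,3,4,5,6}
Path to 4: b·b·c

Answer: REACHABLE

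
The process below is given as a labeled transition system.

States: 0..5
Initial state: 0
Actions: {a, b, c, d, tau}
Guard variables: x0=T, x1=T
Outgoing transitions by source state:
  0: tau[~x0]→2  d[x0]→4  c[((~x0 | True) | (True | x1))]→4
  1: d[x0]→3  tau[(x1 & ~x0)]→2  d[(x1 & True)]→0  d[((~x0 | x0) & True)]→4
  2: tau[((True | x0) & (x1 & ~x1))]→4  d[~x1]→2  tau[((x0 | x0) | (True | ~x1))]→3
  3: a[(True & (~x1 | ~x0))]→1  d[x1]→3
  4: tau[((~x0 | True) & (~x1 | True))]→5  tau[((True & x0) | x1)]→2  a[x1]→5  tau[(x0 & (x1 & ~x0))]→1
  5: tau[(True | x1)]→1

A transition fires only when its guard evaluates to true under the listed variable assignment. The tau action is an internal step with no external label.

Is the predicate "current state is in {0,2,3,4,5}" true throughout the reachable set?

Allowed set {0,2,3,4,5}
Reachable = {0,1,2,3,4,5}
  0: ok
  1: ✗ unsafe
  2: ok
  3: ok
  4: ok
  5: ok
reach 1 via d·tau·tau — violates

Answer: INVARIANT VIOLATED at state 1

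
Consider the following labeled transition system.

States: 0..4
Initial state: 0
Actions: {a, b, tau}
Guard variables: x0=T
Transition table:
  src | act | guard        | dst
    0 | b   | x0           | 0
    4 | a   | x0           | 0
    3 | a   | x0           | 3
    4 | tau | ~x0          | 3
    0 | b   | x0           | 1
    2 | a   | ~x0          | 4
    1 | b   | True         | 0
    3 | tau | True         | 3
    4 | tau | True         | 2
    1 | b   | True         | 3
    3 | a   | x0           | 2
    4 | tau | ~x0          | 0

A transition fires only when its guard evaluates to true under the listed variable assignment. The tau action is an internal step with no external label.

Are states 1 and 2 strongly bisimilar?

Compute ~ classes (split until stable):
  round 0: {{0,1,2,3,4}}
  round 1: {{0,1},{2},{3,4}}
  round 2: {{0},{1},{2},{3},{4}}
stable after 3 split(s): 5 block(s)
1∈{1}, 2∈{2}

Answer: NOT BISIMILAR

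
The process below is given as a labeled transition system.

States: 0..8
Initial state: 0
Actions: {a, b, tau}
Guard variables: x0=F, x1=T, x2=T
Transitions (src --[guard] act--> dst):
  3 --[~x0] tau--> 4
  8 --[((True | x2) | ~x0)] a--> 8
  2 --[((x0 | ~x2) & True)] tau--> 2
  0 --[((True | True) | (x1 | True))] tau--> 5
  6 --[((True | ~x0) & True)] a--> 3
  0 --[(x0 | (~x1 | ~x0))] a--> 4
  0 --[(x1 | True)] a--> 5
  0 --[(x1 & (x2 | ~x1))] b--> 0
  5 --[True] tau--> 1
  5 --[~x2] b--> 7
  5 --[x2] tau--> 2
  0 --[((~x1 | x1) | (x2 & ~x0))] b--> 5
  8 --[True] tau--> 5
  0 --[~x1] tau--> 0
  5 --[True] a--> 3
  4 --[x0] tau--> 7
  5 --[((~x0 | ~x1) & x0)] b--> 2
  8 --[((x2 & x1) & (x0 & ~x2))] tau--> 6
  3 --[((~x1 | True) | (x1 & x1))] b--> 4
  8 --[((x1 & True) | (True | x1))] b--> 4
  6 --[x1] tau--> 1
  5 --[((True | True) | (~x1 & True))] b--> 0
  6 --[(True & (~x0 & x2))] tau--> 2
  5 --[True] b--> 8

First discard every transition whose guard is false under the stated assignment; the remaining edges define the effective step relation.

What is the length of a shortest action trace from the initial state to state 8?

BFS to 8:
  L0 = {0}
  L1 = {4,5}
  L2 = {1,2,3,8}
depth(8)=2, e.g. a·b

Answer: 2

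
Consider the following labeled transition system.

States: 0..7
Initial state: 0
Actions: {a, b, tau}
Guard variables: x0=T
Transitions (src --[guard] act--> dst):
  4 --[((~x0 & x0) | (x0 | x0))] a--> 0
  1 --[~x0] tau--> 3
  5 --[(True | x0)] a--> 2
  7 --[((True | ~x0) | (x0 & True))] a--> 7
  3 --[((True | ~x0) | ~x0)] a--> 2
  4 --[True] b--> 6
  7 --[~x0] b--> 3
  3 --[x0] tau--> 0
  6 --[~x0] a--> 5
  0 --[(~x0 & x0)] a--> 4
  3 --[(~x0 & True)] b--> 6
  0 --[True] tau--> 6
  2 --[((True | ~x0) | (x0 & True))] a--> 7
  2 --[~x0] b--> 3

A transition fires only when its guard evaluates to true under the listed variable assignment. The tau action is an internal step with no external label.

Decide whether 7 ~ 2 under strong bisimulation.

Refine partition for ~:
  P[0] = {{0,1,2,3,4,5,6,7}}
  P[1] = {{0},{1,6},{2,5,7},{3},{4}}
stable after 2 split(s): 5 block(s)
class of 7: {2,5,7}; class of 2: {2,5,7}

Answer: BISIMILAR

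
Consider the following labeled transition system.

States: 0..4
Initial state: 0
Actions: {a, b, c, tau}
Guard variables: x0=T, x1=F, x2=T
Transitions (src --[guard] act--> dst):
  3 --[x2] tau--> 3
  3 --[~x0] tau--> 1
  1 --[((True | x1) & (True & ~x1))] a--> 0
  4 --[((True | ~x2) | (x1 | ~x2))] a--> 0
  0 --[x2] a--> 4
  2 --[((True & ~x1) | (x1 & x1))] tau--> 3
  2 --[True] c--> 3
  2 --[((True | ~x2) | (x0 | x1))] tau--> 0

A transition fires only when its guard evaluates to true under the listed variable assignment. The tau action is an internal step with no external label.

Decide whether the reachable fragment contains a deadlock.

Answer: DEADLOCK-FREE

Trace:
Reach set: {0,4}
  0: a→4  [deg 1]
  4: a→0  [deg 1]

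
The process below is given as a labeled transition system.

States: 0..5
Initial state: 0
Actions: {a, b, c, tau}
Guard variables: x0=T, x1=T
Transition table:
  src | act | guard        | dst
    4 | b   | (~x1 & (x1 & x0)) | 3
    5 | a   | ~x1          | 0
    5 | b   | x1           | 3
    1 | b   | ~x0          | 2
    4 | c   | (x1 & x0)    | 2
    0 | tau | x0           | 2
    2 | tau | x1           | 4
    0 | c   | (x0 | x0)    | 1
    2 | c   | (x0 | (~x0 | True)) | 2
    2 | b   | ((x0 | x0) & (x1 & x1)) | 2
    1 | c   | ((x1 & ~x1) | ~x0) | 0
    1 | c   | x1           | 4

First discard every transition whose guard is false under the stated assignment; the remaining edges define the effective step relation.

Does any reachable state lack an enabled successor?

Answer: DEADLOCK-FREE

Analysis:
Reachable = {0,1,2,4}
  0: c→1  tau→2  [deg 2]
  1: c→4  [deg 1]
  2: b→2  c→2  tau→4  [deg 3]
  4: c→2  [deg 1]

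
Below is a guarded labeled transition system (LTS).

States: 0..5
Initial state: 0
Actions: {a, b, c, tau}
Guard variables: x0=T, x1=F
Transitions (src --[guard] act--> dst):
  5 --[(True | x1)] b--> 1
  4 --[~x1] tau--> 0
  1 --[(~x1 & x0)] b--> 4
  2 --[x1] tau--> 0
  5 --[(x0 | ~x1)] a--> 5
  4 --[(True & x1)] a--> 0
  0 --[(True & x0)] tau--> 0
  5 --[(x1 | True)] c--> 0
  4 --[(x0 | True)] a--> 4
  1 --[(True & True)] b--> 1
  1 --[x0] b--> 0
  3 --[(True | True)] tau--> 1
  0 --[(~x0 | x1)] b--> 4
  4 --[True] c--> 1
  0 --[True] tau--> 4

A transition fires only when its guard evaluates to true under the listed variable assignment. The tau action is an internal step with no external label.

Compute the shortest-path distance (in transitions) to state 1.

Breadth-first toward 1:
  Layer 0: {0}
  Layer 1: {4}
  Layer 2: {1}
1 enters at depth 2; path tau·c

Answer: 2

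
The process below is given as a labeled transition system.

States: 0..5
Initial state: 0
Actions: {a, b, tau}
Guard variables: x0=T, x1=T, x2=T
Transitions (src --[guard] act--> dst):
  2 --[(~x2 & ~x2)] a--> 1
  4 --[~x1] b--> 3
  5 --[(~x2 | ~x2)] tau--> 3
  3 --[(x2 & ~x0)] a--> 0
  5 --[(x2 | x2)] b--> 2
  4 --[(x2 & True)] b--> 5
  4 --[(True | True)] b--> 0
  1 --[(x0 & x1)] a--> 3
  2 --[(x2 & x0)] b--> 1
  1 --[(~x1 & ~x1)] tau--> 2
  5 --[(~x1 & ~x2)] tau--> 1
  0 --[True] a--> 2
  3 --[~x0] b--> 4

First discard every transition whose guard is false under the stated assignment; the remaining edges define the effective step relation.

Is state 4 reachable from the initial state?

Answer: UNREACHABLE

Trace:
6 transition(s) survive guard evaluation.
L0 = {0}
L1 = {2}  now seen {0,2}
L2 = {1}  now seen {0,1,2}
L3 = {3}  now seen {0,1,2,3}
R = {0,1,2,3}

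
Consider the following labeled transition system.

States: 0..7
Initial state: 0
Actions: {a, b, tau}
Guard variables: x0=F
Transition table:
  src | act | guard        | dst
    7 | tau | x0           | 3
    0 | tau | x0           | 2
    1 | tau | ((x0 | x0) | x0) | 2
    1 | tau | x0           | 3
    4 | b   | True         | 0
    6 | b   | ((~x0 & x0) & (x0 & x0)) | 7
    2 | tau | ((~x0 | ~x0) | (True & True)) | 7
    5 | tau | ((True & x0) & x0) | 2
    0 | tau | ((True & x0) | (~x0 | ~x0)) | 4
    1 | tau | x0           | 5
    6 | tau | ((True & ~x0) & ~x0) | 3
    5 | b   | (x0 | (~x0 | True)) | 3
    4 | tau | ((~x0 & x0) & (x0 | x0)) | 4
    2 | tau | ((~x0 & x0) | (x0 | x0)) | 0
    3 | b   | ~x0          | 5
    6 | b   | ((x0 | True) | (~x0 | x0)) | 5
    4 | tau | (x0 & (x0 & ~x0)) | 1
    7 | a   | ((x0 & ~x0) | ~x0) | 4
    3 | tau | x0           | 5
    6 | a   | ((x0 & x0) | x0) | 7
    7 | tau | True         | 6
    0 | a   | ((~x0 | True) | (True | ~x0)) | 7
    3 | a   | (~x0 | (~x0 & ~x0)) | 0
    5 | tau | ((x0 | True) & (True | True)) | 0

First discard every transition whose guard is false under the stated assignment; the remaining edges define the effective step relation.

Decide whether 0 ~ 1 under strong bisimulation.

Compute ~ classes (split until stable):
  P[0] = {{0,1,2,3,4,5,6,7}}
  P[1] = {{0,7},{1},{2},{3},{4},{5,6}}
  P[2] = {{0},{1},{2},{3},{4},{5},{6},{7}}
8 equivalence class(es) (converged in 3)
[0]={0}  [1]={1}

Answer: NOT BISIMILAR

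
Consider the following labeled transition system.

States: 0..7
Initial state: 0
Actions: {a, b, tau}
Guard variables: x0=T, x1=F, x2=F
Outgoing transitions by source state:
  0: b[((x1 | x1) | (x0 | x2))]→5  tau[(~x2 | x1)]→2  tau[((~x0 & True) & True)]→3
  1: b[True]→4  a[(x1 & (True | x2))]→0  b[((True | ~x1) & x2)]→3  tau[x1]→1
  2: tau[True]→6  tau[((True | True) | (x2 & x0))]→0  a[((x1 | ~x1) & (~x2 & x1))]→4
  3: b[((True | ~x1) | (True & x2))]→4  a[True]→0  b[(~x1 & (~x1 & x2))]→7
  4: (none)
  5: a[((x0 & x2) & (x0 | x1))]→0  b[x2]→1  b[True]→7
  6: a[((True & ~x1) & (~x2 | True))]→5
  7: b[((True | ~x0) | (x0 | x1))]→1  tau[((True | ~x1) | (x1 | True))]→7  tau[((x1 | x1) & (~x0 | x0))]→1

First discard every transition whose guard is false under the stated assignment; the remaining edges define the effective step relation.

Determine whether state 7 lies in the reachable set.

Answer: REACHABLE

Working:
After dropping false guards: 11 live edges.
depth 0: {0}
depth 1: {2,5}  now seen {0,2,5}
depth 2: {6,7}  now seen {0,2,5,6,7}
depth 3: {1}  now seen {0,1,2,5,6,7}
depth 4: {4}  now seen {0,1,2,4,5,6,7}
Reachable = {0,1,2,4,5,6,7}
Path to 7: b·b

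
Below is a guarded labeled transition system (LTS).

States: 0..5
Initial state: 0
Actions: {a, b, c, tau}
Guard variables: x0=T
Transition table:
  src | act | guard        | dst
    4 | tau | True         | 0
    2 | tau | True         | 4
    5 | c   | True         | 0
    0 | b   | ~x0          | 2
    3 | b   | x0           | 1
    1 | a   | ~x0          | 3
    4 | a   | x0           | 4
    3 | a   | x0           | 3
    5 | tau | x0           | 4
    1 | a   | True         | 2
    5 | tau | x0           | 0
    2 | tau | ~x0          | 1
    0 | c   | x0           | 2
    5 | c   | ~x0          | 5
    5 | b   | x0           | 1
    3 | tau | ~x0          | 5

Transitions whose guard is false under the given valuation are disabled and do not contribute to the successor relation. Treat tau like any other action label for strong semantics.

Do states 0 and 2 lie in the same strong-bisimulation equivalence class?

Compute ~ classes (split until stable):
  P[0] = {{0,1,2,3,4,5}}
  P[1] = {{0},{1},{2},{3},{4},{5}}
Fixed point at round 2; 6 class(es).
class of 0: {0}; class of 2: {2}

Answer: NOT BISIMILAR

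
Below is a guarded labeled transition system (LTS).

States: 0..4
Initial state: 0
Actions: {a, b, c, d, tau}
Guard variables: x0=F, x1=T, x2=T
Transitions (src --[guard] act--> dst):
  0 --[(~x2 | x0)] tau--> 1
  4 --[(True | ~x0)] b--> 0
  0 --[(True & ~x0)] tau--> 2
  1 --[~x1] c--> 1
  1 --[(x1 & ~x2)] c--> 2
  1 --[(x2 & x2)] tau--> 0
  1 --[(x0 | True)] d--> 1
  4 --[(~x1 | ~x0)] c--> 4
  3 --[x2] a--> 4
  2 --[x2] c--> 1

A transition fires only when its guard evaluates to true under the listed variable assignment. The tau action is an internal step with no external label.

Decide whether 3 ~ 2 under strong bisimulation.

Compute ~ classes (split until stable):
  π0 = {{0,1,2,3,4}}
  π1 = {{0},{1},{2},{3},{4}}
5 equivalence class(es) (converged in 2)
class of 3: {3}; class of 2: {2}

Answer: NOT BISIMILAR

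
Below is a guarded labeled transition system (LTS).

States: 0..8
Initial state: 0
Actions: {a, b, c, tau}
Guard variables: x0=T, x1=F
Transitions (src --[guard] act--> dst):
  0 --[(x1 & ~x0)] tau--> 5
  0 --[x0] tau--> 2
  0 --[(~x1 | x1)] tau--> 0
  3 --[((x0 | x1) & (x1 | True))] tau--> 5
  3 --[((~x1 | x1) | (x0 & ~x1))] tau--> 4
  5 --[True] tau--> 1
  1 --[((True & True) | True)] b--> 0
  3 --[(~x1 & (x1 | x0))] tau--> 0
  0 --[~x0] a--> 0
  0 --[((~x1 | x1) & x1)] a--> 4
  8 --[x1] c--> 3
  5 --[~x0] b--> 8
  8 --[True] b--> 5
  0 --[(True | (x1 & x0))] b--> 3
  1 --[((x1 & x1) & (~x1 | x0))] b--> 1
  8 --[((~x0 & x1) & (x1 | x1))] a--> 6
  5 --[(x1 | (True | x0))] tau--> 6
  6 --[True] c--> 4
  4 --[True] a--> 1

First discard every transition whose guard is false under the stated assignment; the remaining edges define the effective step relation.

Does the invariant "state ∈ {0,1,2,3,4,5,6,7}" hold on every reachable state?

Answer: INVARIANT HOLDS

Trace:
Allowed set {0,1,2,3,4,5,6,7}
Reach set: {0,1,2,3,4,5,6}
  0: ok
  1: ok
  2: ok
  3: ok
  4: ok
  5: ok
  6: ok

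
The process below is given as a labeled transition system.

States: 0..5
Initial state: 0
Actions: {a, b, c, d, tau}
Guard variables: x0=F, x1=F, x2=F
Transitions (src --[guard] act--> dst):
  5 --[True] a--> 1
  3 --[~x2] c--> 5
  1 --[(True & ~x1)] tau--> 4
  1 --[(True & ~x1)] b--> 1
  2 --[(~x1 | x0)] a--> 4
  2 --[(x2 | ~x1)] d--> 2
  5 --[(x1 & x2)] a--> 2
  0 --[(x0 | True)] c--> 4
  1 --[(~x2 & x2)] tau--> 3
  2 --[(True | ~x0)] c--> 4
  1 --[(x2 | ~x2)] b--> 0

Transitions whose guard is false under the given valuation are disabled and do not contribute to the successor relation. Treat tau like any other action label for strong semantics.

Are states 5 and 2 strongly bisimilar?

Bisimulation quotient by refinement:
  P[0] = {{0,1,2,3,4,5}}
  P[1] = {{0,3},{1},{2},{4},{5}}
  P[2] = {{0},{1},{2},{3},{4},{5}}
Fixed point at round 3; 6 class(es).
5∈{5}, 2∈{2}

Answer: NOT BISIMILAR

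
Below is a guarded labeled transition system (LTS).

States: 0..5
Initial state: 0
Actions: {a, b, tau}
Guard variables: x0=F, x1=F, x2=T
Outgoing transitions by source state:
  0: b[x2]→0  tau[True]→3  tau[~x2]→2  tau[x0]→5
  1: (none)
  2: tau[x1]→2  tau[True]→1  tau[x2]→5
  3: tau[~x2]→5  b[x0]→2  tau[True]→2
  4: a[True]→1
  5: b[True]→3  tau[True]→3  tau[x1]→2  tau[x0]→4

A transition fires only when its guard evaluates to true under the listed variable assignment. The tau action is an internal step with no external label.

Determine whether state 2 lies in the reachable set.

After dropping false guards: 8 live edges.
depth 0: {0}
depth 1: {3}  cumulative {0,3}
depth 2: {2}  cumulative {0,2,3}
depth 3: {1,5}  cumulative {0,1,2,3,5}
R = {0,1,2,3,5}
Path to 2: tau·tau

Answer: REACHABLE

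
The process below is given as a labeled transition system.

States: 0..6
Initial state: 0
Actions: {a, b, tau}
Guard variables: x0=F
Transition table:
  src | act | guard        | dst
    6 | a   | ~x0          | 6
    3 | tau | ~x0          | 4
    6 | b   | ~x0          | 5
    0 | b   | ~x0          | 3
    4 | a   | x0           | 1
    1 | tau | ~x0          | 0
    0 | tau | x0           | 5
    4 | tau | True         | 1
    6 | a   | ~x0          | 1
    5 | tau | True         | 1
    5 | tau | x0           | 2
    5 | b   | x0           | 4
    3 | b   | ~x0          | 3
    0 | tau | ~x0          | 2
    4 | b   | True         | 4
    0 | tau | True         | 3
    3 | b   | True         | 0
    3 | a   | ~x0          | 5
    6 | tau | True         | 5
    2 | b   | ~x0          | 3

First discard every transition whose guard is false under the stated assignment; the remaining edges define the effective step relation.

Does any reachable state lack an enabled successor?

Answer: DEADLOCK-FREE

Analysis:
Reachable = {0,1,2,3,4,5}
  0: b→3  tau→2  tau→3  [3 out]
  1: tau→0  [1 out]
  2: b→3  [1 out]
  3: a→5  b→0  b→3  tau→4  [4 out]
  4: b→4  tau→1  [2 out]
  5: tau→1  [1 out]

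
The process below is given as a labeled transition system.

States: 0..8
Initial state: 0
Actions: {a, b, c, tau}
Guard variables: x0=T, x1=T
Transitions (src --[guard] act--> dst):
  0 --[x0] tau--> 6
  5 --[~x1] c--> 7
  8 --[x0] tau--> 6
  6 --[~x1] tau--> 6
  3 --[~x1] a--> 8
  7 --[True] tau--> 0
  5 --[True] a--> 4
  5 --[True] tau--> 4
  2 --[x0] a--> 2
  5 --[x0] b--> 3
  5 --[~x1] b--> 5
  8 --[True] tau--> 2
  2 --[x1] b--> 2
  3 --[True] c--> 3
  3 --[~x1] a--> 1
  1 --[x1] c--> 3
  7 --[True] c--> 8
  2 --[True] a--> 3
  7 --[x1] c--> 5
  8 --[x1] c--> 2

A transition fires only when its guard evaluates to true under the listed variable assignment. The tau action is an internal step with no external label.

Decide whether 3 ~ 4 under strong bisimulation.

Refine partition for ~:
  round 0: {{0,1,2,3,4,5,6,7,8}}
  round 1: {{0},{1,3},{2},{4,6},{5},{7,8}}
  round 2: {{0},{1,3},{2},{4,6},{5},{7},{8}}
stable after 3 split(s): 7 block(s)
class of 3: {1,3}; class of 4: {4,6}

Answer: NOT BISIMILAR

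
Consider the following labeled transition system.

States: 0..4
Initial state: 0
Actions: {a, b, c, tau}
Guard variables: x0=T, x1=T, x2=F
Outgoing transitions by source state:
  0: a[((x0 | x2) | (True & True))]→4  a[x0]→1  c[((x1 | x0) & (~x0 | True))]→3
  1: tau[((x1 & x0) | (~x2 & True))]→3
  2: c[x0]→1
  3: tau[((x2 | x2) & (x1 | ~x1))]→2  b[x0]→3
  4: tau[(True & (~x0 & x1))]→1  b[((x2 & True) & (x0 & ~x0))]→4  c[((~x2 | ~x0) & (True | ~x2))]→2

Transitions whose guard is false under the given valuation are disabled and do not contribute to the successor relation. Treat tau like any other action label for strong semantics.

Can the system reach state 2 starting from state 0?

Answer: REACHABLE

Trace:
After dropping false guards: 7 live edges.
L0 = {0}
L1 = {1,3,4}  cumulative {0,1,3,4}
L2 = {2}  cumulative {0,1,2,3,4}
R = {0,1,2,3,4}
Path to 2: a·c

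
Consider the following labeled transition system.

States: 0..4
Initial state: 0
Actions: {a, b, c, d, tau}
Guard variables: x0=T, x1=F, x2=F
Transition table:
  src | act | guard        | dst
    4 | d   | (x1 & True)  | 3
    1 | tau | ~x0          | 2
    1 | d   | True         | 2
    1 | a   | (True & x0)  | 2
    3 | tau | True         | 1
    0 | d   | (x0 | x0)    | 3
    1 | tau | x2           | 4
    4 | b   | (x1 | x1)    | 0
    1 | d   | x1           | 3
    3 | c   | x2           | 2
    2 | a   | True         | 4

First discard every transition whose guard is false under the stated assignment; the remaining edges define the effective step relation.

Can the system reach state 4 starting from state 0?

5 transition(s) survive guard evaluation.
depth 0: {0}
depth 1: {3}  now seen {0,3}
depth 2: {1}  now seen {0,1,3}
depth 3: {2}  now seen {0,1,2,3}
depth 4: {4}  now seen {0,1,2,3,4}
R = {0,1,2,3,4}
witness 4: d·tau·d·a

Answer: REACHABLE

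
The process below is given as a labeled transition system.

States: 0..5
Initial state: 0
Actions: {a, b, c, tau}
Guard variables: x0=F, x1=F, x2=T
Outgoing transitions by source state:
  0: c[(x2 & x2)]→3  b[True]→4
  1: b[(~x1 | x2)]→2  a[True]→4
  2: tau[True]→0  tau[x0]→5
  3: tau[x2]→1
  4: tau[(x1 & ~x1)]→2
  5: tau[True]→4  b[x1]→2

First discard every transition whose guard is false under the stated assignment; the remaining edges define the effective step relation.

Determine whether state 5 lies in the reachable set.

Answer: UNREACHABLE

Working:
After dropping false guards: 7 live edges.
L0 = {0}
L1 = {3,4}  total {0,3,4}
L2 = {1}  total {0,1,3,4}
L3 = {2}  total {0,1,2,3,4}
Reachable = {0,1,2,3,4}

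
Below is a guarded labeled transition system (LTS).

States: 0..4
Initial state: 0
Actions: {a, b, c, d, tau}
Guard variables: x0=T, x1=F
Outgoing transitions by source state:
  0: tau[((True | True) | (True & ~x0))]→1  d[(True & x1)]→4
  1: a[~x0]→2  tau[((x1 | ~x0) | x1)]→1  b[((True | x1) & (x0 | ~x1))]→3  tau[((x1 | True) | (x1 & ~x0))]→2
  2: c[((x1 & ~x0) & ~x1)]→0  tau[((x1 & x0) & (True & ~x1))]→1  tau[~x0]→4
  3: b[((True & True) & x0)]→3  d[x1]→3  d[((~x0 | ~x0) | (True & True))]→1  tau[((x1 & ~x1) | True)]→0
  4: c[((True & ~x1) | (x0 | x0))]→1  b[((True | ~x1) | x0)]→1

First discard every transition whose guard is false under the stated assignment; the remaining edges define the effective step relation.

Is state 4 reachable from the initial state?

8 transition(s) survive guard evaluation.
depth 0: {0}
depth 1: {1}  now seen {0,1}
depth 2: {2,3}  now seen {0,1,2,3}
R = {0,1,2,3}

Answer: UNREACHABLE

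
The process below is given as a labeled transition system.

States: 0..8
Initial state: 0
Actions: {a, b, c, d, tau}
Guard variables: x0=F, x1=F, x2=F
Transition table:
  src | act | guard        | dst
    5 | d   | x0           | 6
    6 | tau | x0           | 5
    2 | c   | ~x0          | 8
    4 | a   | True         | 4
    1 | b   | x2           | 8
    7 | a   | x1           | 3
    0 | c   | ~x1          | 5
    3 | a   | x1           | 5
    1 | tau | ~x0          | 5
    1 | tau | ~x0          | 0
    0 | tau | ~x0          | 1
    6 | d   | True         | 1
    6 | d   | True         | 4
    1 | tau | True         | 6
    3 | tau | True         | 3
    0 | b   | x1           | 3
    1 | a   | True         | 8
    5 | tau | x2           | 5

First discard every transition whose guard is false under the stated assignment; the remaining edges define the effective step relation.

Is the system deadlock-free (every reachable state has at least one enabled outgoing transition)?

Reachable = {0,1,4,5,6,8}
  0: c→5  tau→1  [2 exit(s)]
  1: a→8  tau→0  tau→5  tau→6  [4 exit(s)]
  4: a→4  [1 exit(s)]
  5: ∅  [no exit]
  6: d→1  d→4  [2 exit(s)]
  8: ∅  [no exit]
witness 5: c

Answer: DEADLOCK at state 5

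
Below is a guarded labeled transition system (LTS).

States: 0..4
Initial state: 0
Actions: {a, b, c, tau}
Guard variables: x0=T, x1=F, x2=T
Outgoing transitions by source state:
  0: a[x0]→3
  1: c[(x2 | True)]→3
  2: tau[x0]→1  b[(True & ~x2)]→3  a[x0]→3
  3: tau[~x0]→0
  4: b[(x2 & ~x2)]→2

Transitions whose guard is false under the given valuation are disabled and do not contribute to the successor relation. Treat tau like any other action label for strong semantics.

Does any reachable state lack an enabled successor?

Answer: DEADLOCK at state 3

Working:
Reach set: {0,3}
  0: a→3  [deg 1]
  3: ∅  [no exit]
Path to 3: a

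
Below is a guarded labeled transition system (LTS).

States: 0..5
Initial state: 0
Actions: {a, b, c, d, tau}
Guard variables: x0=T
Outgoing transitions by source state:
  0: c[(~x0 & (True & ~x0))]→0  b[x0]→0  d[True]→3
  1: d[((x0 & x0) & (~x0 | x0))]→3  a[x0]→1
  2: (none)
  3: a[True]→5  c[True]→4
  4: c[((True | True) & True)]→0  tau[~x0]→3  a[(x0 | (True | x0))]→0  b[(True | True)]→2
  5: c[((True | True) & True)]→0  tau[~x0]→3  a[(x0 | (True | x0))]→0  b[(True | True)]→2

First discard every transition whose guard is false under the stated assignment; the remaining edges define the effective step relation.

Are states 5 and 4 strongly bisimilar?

Answer: BISIMILAR

Working:
Refine partition for ~:
  round 0: {{0,1,2,3,4,5}}
  round 1: {{0},{1},{2},{3},{4,5}}
5 equivalence class(es) (converged in 2)
5∈{4,5}, 4∈{4,5}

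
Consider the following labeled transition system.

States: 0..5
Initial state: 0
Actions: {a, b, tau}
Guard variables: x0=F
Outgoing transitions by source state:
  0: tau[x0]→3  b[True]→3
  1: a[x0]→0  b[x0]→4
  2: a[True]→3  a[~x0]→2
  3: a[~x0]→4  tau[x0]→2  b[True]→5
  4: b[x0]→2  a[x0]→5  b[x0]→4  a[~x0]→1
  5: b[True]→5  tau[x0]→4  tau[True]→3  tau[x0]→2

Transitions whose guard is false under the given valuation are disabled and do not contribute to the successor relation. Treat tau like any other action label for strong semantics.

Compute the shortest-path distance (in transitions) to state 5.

Breadth-first toward 5:
  L0 = {0}
  L1 = {3}
  L2 = {4,5}
5 enters at depth 2; path b·b

Answer: 2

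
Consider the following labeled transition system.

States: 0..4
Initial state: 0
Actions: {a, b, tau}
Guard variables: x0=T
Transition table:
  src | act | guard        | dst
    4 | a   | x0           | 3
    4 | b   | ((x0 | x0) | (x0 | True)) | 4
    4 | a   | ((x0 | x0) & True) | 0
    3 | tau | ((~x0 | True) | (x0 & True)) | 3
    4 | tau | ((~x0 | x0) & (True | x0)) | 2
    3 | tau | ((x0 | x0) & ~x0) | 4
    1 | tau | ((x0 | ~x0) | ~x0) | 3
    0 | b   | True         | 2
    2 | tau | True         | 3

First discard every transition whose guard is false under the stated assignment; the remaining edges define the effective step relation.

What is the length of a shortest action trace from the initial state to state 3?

Answer: 2

Working:
Layered search for 3:
  L0 = {0}
  L1 = {2}
  L2 = {3}
first hit 3 at d=2 via b·tau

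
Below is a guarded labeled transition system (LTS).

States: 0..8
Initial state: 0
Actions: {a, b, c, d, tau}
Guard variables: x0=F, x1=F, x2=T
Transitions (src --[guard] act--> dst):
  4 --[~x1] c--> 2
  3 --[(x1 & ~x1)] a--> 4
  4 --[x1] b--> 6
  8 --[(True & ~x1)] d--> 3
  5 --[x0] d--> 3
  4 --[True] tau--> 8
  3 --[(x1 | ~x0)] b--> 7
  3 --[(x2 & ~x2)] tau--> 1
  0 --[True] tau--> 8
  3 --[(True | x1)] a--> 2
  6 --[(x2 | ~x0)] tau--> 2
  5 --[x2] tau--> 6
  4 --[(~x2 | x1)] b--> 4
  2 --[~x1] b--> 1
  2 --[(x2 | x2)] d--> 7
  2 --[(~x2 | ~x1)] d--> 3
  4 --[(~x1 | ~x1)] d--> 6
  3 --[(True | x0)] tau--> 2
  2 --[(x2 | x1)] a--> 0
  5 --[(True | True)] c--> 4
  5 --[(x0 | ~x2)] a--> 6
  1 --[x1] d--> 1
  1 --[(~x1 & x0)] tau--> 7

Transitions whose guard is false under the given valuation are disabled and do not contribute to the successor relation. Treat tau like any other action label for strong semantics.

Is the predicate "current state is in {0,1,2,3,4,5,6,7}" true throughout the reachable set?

Answer: INVARIANT VIOLATED at state 8

Working:
Allowed set {0,1,2,3,4,5,6,7}
R = {0,1,2,3,7,8}
  0: ✓
  1: ✓
  2: ✓
  3: ✓
  7: ✓
  8: outside
counterexample path to 8: tau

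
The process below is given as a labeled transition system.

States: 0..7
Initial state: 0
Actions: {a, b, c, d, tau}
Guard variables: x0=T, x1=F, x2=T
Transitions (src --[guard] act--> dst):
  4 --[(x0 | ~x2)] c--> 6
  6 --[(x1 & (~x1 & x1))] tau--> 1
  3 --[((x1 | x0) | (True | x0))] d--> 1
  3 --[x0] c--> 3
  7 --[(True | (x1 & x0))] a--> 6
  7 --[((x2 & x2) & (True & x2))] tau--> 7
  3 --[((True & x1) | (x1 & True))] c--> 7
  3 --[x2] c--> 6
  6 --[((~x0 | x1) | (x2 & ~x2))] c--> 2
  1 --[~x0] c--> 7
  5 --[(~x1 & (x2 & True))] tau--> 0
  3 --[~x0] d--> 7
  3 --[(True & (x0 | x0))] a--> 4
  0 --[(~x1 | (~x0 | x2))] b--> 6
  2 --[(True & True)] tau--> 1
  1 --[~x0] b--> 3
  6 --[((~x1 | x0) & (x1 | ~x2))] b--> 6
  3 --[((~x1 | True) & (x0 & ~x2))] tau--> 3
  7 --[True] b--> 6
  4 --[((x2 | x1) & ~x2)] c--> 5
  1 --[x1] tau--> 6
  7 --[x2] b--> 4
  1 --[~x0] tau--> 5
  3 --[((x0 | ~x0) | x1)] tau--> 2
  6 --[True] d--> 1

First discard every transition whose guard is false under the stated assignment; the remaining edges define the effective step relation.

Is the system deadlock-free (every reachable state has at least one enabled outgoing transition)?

Reach set: {0,1,6}
  0: b→6  [1 exit(s)]
  1: ∅  [no exit]
  6: d→1  [1 exit(s)]
witness 1: b·d

Answer: DEADLOCK at state 1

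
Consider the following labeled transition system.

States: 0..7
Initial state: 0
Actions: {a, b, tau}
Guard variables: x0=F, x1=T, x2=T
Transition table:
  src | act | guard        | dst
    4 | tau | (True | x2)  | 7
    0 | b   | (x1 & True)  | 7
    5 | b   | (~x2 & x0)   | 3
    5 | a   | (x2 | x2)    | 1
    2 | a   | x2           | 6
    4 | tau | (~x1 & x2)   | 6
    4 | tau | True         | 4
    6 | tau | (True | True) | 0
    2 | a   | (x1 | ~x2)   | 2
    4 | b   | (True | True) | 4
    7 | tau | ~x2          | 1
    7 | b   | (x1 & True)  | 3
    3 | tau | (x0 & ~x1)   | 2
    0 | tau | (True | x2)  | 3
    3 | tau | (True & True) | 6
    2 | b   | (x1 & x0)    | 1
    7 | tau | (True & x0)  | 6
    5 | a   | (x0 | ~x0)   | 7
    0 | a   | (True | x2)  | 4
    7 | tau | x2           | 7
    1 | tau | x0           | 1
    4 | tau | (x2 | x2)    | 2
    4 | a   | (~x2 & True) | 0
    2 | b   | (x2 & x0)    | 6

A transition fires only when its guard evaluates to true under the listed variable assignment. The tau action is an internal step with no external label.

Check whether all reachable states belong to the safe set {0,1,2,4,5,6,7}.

Answer: INVARIANT VIOLATED at state 3

Analysis:
Allowed set {0,1,2,4,5,6,7}
R = {0,2,3,4,6,7}
  0: ok
  2: ok
  3: outside
  4: ok
  6: ok
  7: ok
reach 3 via tau — violates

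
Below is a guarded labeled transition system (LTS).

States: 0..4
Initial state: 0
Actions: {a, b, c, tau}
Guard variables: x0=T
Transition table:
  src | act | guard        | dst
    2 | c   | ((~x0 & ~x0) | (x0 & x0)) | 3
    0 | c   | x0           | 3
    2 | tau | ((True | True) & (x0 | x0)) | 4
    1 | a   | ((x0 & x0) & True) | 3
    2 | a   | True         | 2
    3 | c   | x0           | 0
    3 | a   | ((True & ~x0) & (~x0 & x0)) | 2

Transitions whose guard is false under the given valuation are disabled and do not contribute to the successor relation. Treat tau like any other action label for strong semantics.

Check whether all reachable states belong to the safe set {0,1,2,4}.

Answer: INVARIANT VIOLATED at state 3

Analysis:
Inv-set: {0,1,2,4}
Reachable = {0,3}
  0: ✓
  3: outside
counterexample path to 3: c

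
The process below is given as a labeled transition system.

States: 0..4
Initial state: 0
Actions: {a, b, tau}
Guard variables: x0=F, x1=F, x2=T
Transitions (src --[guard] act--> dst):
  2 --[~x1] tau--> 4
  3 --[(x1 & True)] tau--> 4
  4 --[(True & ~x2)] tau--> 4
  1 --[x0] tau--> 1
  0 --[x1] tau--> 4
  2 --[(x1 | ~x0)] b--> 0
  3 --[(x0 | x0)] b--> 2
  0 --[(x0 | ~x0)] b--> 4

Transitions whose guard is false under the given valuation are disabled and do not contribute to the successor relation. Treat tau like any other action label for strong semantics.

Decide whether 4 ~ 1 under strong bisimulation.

Answer: BISIMILAR

Trace:
Refine partition for ~:
  P[0] = {{0,1,2,3,4}}
  P[1] = {{0},{1,3,4},{2}}
Fixed point at round 2; 3 class(es).
class of 4: {1,3,4}; class of 1: {1,3,4}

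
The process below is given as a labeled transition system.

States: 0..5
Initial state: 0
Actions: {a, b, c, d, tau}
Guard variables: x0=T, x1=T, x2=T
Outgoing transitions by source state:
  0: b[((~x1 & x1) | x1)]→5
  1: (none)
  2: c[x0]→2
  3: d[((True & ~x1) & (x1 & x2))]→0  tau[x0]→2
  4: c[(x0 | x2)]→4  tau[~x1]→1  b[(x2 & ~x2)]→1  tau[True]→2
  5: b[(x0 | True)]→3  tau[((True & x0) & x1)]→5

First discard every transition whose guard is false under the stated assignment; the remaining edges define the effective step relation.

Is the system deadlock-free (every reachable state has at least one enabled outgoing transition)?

Answer: DEADLOCK-FREE

Analysis:
Reach set: {0,2,3,5}
  0: b→5  [1 out]
  2: c→2  [1 out]
  3: tau→2  [1 out]
  5: b→3  tau→5  [2 out]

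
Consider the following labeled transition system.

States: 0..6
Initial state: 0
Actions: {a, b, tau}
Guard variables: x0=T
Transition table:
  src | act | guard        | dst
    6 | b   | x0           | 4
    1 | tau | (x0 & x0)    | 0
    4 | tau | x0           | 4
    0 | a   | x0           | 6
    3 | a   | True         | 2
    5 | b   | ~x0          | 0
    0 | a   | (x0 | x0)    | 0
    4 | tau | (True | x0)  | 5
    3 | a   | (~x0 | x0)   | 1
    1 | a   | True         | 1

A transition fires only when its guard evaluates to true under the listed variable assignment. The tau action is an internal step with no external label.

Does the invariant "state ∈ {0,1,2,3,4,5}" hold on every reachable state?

Allowed set {0,1,2,3,4,5}
R = {0,4,5,6}
  0: safe
  4: safe
  5: safe
  6: ✗ unsafe
counterexample path to 6: a

Answer: INVARIANT VIOLATED at state 6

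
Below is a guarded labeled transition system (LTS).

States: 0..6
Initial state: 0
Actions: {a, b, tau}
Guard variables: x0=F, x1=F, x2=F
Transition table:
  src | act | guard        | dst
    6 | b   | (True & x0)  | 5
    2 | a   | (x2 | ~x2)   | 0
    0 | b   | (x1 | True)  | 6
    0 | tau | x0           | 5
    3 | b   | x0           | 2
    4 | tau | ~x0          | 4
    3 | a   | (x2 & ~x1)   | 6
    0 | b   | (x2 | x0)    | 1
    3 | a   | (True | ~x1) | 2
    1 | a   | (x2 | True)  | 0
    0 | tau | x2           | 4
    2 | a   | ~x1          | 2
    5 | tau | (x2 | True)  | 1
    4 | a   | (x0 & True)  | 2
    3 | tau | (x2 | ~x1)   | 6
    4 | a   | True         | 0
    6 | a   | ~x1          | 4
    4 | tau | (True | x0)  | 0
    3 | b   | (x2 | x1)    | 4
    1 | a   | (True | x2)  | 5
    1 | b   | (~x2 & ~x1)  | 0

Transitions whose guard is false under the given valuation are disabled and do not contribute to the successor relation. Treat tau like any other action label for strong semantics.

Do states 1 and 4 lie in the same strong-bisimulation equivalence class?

Answer: NOT BISIMILAR

Trace:
Refine partition for ~:
  π0 = {{0,1,2,3,4,5,6}}
  π1 = {{0},{1},{2,6},{3,4},{5}}
  π2 = {{0},{1},{2},{3},{4},{5},{6}}
7 equivalence class(es) (converged in 3)
1∈{1}, 4∈{4}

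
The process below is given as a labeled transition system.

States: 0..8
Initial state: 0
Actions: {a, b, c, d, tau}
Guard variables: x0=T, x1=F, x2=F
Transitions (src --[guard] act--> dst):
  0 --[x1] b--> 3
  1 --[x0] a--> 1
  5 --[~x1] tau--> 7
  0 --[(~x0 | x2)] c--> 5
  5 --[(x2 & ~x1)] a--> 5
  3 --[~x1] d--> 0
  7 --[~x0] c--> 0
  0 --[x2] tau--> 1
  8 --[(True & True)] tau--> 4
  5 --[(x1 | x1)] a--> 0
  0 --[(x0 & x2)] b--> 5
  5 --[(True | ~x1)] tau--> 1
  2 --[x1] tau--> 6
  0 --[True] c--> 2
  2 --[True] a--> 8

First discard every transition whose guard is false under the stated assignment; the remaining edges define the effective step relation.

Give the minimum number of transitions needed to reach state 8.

Breadth-first toward 8:
  L0 = {0}
  L1 = {2}
  L2 = {8}
8 enters at depth 2; path c·a

Answer: 2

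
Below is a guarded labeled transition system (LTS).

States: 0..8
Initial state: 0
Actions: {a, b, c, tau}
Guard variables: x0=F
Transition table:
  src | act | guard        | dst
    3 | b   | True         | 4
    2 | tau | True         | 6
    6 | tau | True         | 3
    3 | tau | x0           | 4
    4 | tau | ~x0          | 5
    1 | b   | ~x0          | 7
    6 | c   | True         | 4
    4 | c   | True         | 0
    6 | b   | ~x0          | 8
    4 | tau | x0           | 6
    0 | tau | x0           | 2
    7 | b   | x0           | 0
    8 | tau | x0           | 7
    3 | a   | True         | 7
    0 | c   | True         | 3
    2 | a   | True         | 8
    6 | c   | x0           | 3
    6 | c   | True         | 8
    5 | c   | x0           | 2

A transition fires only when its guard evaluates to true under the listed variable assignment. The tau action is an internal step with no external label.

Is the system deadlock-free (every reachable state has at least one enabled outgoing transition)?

Reachable = {0,3,4,5,7}
  0: c→3  [1 exit(s)]
  3: a→7  b→4  [2 exit(s)]
  4: c→0  tau→5  [2 exit(s)]
  5: ∅  [no exit]
  7: ∅  [no exit]
Path to 5: c·b·tau

Answer: DEADLOCK at state 5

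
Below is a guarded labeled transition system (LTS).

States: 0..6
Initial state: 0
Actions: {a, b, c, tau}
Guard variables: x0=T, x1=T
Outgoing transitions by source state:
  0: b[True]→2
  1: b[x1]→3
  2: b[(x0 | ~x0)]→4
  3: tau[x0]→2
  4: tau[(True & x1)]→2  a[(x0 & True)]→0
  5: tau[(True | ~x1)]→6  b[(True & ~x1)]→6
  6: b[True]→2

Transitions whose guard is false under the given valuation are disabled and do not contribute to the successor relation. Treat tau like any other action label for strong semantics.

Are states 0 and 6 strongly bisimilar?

Compute ~ classes (split until stable):
  P[0] = {{0,1,2,3,4,5,6}}
  P[1] = {{0,1,2,6},{3,5},{4}}
  P[2] = {{0,6},{1},{2},{3,5},{4}}
  P[3] = {{0,6},{1},{2},{3},{4},{5}}
stable after 4 split(s): 6 block(s)
0∈{0,6}, 6∈{0,6}

Answer: BISIMILAR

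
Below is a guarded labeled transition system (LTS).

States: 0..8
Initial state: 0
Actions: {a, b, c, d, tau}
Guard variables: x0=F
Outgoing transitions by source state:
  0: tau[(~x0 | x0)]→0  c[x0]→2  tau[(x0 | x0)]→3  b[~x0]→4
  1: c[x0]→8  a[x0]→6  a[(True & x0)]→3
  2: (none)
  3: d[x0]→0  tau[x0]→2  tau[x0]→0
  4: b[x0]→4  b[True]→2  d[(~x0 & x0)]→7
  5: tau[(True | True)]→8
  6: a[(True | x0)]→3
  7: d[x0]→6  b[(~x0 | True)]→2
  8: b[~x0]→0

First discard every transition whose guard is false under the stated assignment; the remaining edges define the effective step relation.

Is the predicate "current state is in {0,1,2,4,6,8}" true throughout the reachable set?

Allowed set {0,1,2,4,6,8}
R = {0,2,4}
  0: ✓
  2: ✓
  4: ✓

Answer: INVARIANT HOLDS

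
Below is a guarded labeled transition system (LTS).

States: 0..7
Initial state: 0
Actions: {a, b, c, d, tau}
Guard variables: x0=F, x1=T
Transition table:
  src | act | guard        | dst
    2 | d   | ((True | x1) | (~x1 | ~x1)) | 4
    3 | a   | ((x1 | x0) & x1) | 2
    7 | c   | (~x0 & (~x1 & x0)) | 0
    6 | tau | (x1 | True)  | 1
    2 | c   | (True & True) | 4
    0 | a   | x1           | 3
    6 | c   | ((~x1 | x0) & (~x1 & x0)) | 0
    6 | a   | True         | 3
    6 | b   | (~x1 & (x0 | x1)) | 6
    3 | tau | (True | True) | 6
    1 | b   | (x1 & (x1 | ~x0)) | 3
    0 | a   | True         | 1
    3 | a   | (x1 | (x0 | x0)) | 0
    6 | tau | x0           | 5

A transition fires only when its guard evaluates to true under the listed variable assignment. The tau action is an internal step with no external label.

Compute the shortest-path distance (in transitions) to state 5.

Layered search for 5:
  Layer 0: {0}
  Layer 1: {1,3}
  Layer 2: {2,6}
  Layer 3: {4}
5 never appears.

Answer: UNREACHABLE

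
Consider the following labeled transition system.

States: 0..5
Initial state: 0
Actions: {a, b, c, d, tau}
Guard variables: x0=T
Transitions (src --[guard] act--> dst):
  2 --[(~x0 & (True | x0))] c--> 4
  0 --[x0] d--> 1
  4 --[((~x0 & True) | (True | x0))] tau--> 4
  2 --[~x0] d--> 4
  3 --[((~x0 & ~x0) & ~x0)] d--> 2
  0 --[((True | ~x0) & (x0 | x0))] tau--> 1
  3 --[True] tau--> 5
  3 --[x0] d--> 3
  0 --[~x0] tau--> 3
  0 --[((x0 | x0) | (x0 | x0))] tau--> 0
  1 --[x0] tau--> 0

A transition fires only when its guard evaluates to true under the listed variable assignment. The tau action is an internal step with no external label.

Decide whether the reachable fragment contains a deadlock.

Reachable = {0,1}
  0: d→1  tau→0  tau→1  [3 out]
  1: tau→0  [1 out]

Answer: DEADLOCK-FREE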